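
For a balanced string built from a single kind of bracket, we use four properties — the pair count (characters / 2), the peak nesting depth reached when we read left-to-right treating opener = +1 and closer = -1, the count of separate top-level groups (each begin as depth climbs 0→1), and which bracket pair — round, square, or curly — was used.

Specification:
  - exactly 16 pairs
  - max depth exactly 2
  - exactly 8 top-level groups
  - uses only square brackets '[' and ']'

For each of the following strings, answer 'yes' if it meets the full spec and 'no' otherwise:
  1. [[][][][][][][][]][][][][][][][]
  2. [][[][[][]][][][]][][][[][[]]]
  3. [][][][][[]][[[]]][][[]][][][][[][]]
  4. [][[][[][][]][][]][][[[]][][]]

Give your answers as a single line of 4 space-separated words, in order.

String 1 '[[][][][][][][][]][][][][][][][]': depth seq [1 2 1 2 1 2 1 2 1 2 1 2 1 2 1 2 1 0 1 0 1 0 1 0 1 0 1 0 1 0 1 0]
  -> pairs=16 depth=2 groups=8 -> yes
String 2 '[][[][[][]][][][]][][][[][[]]]': depth seq [1 0 1 2 1 2 3 2 3 2 1 2 1 2 1 2 1 0 1 0 1 0 1 2 1 2 3 2 1 0]
  -> pairs=15 depth=3 groups=5 -> no
String 3 '[][][][][[]][[[]]][][[]][][][][[][]]': depth seq [1 0 1 0 1 0 1 0 1 2 1 0 1 2 3 2 1 0 1 0 1 2 1 0 1 0 1 0 1 0 1 2 1 2 1 0]
  -> pairs=18 depth=3 groups=12 -> no
String 4 '[][[][[][][]][][]][][[[]][][]]': depth seq [1 0 1 2 1 2 3 2 3 2 3 2 1 2 1 2 1 0 1 0 1 2 3 2 1 2 1 2 1 0]
  -> pairs=15 depth=3 groups=4 -> no

Answer: yes no no no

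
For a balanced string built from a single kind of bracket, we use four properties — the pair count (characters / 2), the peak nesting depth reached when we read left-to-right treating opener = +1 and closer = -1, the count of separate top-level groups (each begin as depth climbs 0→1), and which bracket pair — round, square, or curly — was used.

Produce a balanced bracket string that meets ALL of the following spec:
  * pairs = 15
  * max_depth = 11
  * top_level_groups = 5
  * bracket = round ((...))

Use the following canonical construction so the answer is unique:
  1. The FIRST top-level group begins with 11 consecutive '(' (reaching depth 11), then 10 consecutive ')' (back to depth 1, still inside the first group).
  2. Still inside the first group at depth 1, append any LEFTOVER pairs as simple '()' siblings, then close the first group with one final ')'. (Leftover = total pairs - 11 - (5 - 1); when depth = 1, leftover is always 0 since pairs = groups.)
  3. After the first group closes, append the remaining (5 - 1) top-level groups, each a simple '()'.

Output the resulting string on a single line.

Spec: pairs=15 depth=11 groups=5
Leftover pairs = 15 - 11 - (5-1) = 0
First group: deep chain of depth 11 + 0 sibling pairs
Remaining 4 groups: simple '()' each

Answer: ((((((((((()))))))))))()()()()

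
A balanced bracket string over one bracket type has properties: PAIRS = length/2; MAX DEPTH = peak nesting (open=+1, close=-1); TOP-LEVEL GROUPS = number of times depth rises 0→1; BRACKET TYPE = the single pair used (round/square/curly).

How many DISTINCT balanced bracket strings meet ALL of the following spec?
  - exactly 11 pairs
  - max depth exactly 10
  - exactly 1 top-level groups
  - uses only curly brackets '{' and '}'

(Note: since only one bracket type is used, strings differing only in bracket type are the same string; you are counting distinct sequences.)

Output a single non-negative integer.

Spec: pairs=11 depth=10 groups=1
Count(depth <= 10) = 16795
Count(depth <= 9) = 16778
Count(depth == 10) = 16795 - 16778 = 17

Answer: 17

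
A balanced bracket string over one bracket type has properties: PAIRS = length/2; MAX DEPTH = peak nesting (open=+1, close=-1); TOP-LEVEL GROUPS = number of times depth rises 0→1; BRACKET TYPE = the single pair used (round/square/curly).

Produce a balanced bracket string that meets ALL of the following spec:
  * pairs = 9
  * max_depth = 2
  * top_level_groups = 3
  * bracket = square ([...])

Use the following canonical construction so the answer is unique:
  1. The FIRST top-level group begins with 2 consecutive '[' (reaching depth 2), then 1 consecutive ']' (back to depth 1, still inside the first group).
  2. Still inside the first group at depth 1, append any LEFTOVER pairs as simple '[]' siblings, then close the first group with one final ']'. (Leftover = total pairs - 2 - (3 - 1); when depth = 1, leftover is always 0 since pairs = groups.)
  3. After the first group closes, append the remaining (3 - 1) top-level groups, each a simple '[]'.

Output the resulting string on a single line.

Spec: pairs=9 depth=2 groups=3
Leftover pairs = 9 - 2 - (3-1) = 5
First group: deep chain of depth 2 + 5 sibling pairs
Remaining 2 groups: simple '[]' each

Answer: [[][][][][][]][][]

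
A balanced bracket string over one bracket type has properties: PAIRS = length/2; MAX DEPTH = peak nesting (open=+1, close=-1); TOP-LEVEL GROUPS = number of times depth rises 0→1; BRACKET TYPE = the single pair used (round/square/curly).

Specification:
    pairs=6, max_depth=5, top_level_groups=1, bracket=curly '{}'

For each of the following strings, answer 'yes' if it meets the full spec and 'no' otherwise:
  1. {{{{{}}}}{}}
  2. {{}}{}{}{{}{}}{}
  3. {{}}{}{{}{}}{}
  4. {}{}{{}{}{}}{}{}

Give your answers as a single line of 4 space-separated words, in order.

String 1 '{{{{{}}}}{}}': depth seq [1 2 3 4 5 4 3 2 1 2 1 0]
  -> pairs=6 depth=5 groups=1 -> yes
String 2 '{{}}{}{}{{}{}}{}': depth seq [1 2 1 0 1 0 1 0 1 2 1 2 1 0 1 0]
  -> pairs=8 depth=2 groups=5 -> no
String 3 '{{}}{}{{}{}}{}': depth seq [1 2 1 0 1 0 1 2 1 2 1 0 1 0]
  -> pairs=7 depth=2 groups=4 -> no
String 4 '{}{}{{}{}{}}{}{}': depth seq [1 0 1 0 1 2 1 2 1 2 1 0 1 0 1 0]
  -> pairs=8 depth=2 groups=5 -> no

Answer: yes no no no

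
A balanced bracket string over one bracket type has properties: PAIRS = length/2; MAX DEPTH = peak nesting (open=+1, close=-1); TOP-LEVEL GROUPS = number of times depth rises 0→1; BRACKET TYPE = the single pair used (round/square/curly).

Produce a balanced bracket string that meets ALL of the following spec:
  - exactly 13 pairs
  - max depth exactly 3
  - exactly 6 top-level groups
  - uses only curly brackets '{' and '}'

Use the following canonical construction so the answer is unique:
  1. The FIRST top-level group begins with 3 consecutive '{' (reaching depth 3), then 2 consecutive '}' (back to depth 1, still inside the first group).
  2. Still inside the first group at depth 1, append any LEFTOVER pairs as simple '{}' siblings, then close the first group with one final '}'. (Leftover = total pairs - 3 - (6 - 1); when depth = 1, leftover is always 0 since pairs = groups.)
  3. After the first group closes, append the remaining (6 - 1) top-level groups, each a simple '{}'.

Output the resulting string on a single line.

Answer: {{{}}{}{}{}{}{}}{}{}{}{}{}

Derivation:
Spec: pairs=13 depth=3 groups=6
Leftover pairs = 13 - 3 - (6-1) = 5
First group: deep chain of depth 3 + 5 sibling pairs
Remaining 5 groups: simple '{}' each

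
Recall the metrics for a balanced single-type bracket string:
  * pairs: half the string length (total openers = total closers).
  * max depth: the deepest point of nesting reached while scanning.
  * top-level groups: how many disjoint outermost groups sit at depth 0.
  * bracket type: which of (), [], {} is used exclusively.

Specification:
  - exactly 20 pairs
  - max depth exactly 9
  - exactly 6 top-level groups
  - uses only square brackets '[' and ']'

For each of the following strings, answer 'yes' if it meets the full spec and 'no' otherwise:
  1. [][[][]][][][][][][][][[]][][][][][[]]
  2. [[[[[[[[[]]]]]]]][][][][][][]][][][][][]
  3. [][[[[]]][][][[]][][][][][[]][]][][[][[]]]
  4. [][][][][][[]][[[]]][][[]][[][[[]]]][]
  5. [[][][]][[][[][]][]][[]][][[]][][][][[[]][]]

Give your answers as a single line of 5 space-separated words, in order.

Answer: no yes no no no

Derivation:
String 1 '[][[][]][][][][][][][][[]][][][][][[]]': depth seq [1 0 1 2 1 2 1 0 1 0 1 0 1 0 1 0 1 0 1 0 1 0 1 2 1 0 1 0 1 0 1 0 1 0 1 2 1 0]
  -> pairs=19 depth=2 groups=15 -> no
String 2 '[[[[[[[[[]]]]]]]][][][][][][]][][][][][]': depth seq [1 2 3 4 5 6 7 8 9 8 7 6 5 4 3 2 1 2 1 2 1 2 1 2 1 2 1 2 1 0 1 0 1 0 1 0 1 0 1 0]
  -> pairs=20 depth=9 groups=6 -> yes
String 3 '[][[[[]]][][][[]][][][][][[]][]][][[][[]]]': depth seq [1 0 1 2 3 4 3 2 1 2 1 2 1 2 3 2 1 2 1 2 1 2 1 2 1 2 3 2 1 2 1 0 1 0 1 2 1 2 3 2 1 0]
  -> pairs=21 depth=4 groups=4 -> no
String 4 '[][][][][][[]][[[]]][][[]][[][[[]]]][]': depth seq [1 0 1 0 1 0 1 0 1 0 1 2 1 0 1 2 3 2 1 0 1 0 1 2 1 0 1 2 1 2 3 4 3 2 1 0 1 0]
  -> pairs=19 depth=4 groups=11 -> no
String 5 '[[][][]][[][[][]][]][[]][][[]][][][][[[]][]]': depth seq [1 2 1 2 1 2 1 0 1 2 1 2 3 2 3 2 1 2 1 0 1 2 1 0 1 0 1 2 1 0 1 0 1 0 1 0 1 2 3 2 1 2 1 0]
  -> pairs=22 depth=3 groups=9 -> no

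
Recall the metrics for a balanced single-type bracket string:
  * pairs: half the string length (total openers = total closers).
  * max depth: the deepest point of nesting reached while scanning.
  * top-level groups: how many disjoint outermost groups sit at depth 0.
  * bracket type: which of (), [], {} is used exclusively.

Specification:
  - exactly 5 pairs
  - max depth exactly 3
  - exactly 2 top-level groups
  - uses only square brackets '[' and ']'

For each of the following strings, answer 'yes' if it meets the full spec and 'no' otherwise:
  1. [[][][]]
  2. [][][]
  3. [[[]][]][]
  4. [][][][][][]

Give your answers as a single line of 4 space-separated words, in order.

String 1 '[[][][]]': depth seq [1 2 1 2 1 2 1 0]
  -> pairs=4 depth=2 groups=1 -> no
String 2 '[][][]': depth seq [1 0 1 0 1 0]
  -> pairs=3 depth=1 groups=3 -> no
String 3 '[[[]][]][]': depth seq [1 2 3 2 1 2 1 0 1 0]
  -> pairs=5 depth=3 groups=2 -> yes
String 4 '[][][][][][]': depth seq [1 0 1 0 1 0 1 0 1 0 1 0]
  -> pairs=6 depth=1 groups=6 -> no

Answer: no no yes no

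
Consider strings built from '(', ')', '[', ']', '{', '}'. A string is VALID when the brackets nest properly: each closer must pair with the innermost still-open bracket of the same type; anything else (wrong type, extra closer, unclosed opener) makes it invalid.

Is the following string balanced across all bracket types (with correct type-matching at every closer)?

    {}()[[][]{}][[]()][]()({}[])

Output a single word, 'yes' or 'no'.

pos 0: push '{'; stack = {
pos 1: '}' matches '{'; pop; stack = (empty)
pos 2: push '('; stack = (
pos 3: ')' matches '('; pop; stack = (empty)
pos 4: push '['; stack = [
pos 5: push '['; stack = [[
pos 6: ']' matches '['; pop; stack = [
pos 7: push '['; stack = [[
pos 8: ']' matches '['; pop; stack = [
pos 9: push '{'; stack = [{
pos 10: '}' matches '{'; pop; stack = [
pos 11: ']' matches '['; pop; stack = (empty)
pos 12: push '['; stack = [
pos 13: push '['; stack = [[
pos 14: ']' matches '['; pop; stack = [
pos 15: push '('; stack = [(
pos 16: ')' matches '('; pop; stack = [
pos 17: ']' matches '['; pop; stack = (empty)
pos 18: push '['; stack = [
pos 19: ']' matches '['; pop; stack = (empty)
pos 20: push '('; stack = (
pos 21: ')' matches '('; pop; stack = (empty)
pos 22: push '('; stack = (
pos 23: push '{'; stack = ({
pos 24: '}' matches '{'; pop; stack = (
pos 25: push '['; stack = ([
pos 26: ']' matches '['; pop; stack = (
pos 27: ')' matches '('; pop; stack = (empty)
end: stack empty → VALID
Verdict: properly nested → yes

Answer: yes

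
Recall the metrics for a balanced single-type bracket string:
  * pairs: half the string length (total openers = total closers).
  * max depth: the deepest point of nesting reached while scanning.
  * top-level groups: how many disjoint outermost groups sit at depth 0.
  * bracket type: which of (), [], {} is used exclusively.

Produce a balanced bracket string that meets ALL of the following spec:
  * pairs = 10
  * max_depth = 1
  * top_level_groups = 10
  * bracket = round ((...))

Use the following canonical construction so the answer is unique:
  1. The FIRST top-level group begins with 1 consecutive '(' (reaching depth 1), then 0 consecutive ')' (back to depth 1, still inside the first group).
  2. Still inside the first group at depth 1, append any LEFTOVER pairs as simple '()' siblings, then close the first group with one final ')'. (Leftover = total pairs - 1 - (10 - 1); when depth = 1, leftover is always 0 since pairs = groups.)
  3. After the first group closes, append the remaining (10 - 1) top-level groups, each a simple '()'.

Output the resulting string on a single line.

Answer: ()()()()()()()()()()

Derivation:
Spec: pairs=10 depth=1 groups=10
Leftover pairs = 10 - 1 - (10-1) = 0
First group: deep chain of depth 1 + 0 sibling pairs
Remaining 9 groups: simple '()' each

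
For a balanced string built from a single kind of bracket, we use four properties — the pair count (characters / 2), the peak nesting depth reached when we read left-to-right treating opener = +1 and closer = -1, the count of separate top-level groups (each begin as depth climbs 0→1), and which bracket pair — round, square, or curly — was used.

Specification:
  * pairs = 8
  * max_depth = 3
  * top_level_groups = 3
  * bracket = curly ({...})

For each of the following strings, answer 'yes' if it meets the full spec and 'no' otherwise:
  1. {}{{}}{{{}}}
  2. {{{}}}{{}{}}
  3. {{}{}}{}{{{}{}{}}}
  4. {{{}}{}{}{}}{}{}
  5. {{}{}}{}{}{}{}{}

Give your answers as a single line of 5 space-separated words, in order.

String 1 '{}{{}}{{{}}}': depth seq [1 0 1 2 1 0 1 2 3 2 1 0]
  -> pairs=6 depth=3 groups=3 -> no
String 2 '{{{}}}{{}{}}': depth seq [1 2 3 2 1 0 1 2 1 2 1 0]
  -> pairs=6 depth=3 groups=2 -> no
String 3 '{{}{}}{}{{{}{}{}}}': depth seq [1 2 1 2 1 0 1 0 1 2 3 2 3 2 3 2 1 0]
  -> pairs=9 depth=3 groups=3 -> no
String 4 '{{{}}{}{}{}}{}{}': depth seq [1 2 3 2 1 2 1 2 1 2 1 0 1 0 1 0]
  -> pairs=8 depth=3 groups=3 -> yes
String 5 '{{}{}}{}{}{}{}{}': depth seq [1 2 1 2 1 0 1 0 1 0 1 0 1 0 1 0]
  -> pairs=8 depth=2 groups=6 -> no

Answer: no no no yes no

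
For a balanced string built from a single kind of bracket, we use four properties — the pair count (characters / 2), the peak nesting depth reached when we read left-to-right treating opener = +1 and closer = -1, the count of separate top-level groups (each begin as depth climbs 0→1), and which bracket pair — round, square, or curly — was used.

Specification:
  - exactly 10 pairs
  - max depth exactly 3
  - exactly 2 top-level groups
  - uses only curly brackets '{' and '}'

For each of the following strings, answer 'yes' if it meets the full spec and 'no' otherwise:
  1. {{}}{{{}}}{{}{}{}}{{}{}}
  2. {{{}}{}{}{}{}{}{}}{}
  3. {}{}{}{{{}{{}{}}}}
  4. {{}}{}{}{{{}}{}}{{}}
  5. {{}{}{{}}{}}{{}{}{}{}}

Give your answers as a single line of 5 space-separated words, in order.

Answer: no yes no no no

Derivation:
String 1 '{{}}{{{}}}{{}{}{}}{{}{}}': depth seq [1 2 1 0 1 2 3 2 1 0 1 2 1 2 1 2 1 0 1 2 1 2 1 0]
  -> pairs=12 depth=3 groups=4 -> no
String 2 '{{{}}{}{}{}{}{}{}}{}': depth seq [1 2 3 2 1 2 1 2 1 2 1 2 1 2 1 2 1 0 1 0]
  -> pairs=10 depth=3 groups=2 -> yes
String 3 '{}{}{}{{{}{{}{}}}}': depth seq [1 0 1 0 1 0 1 2 3 2 3 4 3 4 3 2 1 0]
  -> pairs=9 depth=4 groups=4 -> no
String 4 '{{}}{}{}{{{}}{}}{{}}': depth seq [1 2 1 0 1 0 1 0 1 2 3 2 1 2 1 0 1 2 1 0]
  -> pairs=10 depth=3 groups=5 -> no
String 5 '{{}{}{{}}{}}{{}{}{}{}}': depth seq [1 2 1 2 1 2 3 2 1 2 1 0 1 2 1 2 1 2 1 2 1 0]
  -> pairs=11 depth=3 groups=2 -> no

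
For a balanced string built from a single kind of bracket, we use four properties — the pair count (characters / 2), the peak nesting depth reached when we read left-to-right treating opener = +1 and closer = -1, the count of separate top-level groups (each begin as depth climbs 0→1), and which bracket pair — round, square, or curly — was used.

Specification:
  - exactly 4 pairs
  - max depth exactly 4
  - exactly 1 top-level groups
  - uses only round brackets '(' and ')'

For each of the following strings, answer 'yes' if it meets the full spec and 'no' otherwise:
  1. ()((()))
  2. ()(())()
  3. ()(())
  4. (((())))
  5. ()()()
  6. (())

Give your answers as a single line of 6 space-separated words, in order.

String 1 '()((()))': depth seq [1 0 1 2 3 2 1 0]
  -> pairs=4 depth=3 groups=2 -> no
String 2 '()(())()': depth seq [1 0 1 2 1 0 1 0]
  -> pairs=4 depth=2 groups=3 -> no
String 3 '()(())': depth seq [1 0 1 2 1 0]
  -> pairs=3 depth=2 groups=2 -> no
String 4 '(((())))': depth seq [1 2 3 4 3 2 1 0]
  -> pairs=4 depth=4 groups=1 -> yes
String 5 '()()()': depth seq [1 0 1 0 1 0]
  -> pairs=3 depth=1 groups=3 -> no
String 6 '(())': depth seq [1 2 1 0]
  -> pairs=2 depth=2 groups=1 -> no

Answer: no no no yes no no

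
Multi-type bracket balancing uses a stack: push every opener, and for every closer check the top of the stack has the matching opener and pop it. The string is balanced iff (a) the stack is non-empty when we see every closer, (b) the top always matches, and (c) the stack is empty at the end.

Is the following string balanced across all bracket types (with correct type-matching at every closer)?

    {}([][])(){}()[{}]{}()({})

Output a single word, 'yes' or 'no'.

pos 0: push '{'; stack = {
pos 1: '}' matches '{'; pop; stack = (empty)
pos 2: push '('; stack = (
pos 3: push '['; stack = ([
pos 4: ']' matches '['; pop; stack = (
pos 5: push '['; stack = ([
pos 6: ']' matches '['; pop; stack = (
pos 7: ')' matches '('; pop; stack = (empty)
pos 8: push '('; stack = (
pos 9: ')' matches '('; pop; stack = (empty)
pos 10: push '{'; stack = {
pos 11: '}' matches '{'; pop; stack = (empty)
pos 12: push '('; stack = (
pos 13: ')' matches '('; pop; stack = (empty)
pos 14: push '['; stack = [
pos 15: push '{'; stack = [{
pos 16: '}' matches '{'; pop; stack = [
pos 17: ']' matches '['; pop; stack = (empty)
pos 18: push '{'; stack = {
pos 19: '}' matches '{'; pop; stack = (empty)
pos 20: push '('; stack = (
pos 21: ')' matches '('; pop; stack = (empty)
pos 22: push '('; stack = (
pos 23: push '{'; stack = ({
pos 24: '}' matches '{'; pop; stack = (
pos 25: ')' matches '('; pop; stack = (empty)
end: stack empty → VALID
Verdict: properly nested → yes

Answer: yes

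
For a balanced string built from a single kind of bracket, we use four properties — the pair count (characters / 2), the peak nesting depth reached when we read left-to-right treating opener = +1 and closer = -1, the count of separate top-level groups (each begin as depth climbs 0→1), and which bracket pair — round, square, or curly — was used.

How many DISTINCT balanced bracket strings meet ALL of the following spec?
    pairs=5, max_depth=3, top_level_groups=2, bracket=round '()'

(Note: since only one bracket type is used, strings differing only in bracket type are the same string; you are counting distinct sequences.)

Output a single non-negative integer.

Spec: pairs=5 depth=3 groups=2
Count(depth <= 3) = 12
Count(depth <= 2) = 4
Count(depth == 3) = 12 - 4 = 8

Answer: 8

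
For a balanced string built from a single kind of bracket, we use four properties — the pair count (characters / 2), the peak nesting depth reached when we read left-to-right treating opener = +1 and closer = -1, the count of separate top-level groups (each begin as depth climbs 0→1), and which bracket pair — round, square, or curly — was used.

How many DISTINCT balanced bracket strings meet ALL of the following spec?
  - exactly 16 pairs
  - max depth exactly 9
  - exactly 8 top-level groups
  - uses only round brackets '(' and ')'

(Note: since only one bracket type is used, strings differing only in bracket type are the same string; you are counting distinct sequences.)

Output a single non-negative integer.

Spec: pairs=16 depth=9 groups=8
Count(depth <= 9) = 245157
Count(depth <= 8) = 245149
Count(depth == 9) = 245157 - 245149 = 8

Answer: 8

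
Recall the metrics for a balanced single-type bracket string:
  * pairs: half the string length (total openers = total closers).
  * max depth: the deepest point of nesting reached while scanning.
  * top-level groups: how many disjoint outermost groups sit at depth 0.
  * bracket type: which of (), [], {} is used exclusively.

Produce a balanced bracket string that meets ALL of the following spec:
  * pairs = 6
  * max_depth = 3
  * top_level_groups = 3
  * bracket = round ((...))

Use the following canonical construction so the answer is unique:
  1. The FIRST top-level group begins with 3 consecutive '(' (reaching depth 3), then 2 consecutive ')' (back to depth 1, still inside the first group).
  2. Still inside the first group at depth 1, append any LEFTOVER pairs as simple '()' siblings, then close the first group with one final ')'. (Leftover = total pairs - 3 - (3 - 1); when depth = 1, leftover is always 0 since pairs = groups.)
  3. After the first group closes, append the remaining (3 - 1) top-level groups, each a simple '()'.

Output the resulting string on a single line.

Answer: ((())())()()

Derivation:
Spec: pairs=6 depth=3 groups=3
Leftover pairs = 6 - 3 - (3-1) = 1
First group: deep chain of depth 3 + 1 sibling pairs
Remaining 2 groups: simple '()' each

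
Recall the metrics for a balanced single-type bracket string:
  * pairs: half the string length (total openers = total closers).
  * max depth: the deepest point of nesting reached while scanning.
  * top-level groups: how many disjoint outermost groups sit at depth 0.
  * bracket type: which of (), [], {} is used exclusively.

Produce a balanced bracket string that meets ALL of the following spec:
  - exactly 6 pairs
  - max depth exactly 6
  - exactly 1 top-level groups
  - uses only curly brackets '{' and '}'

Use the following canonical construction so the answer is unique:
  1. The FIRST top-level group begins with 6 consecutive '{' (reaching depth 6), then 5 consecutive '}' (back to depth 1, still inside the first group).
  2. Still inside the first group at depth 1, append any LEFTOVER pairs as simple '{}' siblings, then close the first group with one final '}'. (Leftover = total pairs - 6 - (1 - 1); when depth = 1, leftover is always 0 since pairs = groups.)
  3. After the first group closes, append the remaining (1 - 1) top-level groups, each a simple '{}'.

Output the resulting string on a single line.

Spec: pairs=6 depth=6 groups=1
Leftover pairs = 6 - 6 - (1-1) = 0
First group: deep chain of depth 6 + 0 sibling pairs
Remaining 0 groups: simple '{}' each

Answer: {{{{{{}}}}}}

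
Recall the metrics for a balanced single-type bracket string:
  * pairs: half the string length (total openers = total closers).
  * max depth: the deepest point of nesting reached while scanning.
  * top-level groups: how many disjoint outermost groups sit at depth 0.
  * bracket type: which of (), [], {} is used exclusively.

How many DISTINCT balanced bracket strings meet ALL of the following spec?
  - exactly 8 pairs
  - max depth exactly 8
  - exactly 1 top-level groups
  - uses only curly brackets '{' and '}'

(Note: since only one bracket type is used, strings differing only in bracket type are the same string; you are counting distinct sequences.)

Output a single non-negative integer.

Answer: 1

Derivation:
Spec: pairs=8 depth=8 groups=1
Count(depth <= 8) = 429
Count(depth <= 7) = 428
Count(depth == 8) = 429 - 428 = 1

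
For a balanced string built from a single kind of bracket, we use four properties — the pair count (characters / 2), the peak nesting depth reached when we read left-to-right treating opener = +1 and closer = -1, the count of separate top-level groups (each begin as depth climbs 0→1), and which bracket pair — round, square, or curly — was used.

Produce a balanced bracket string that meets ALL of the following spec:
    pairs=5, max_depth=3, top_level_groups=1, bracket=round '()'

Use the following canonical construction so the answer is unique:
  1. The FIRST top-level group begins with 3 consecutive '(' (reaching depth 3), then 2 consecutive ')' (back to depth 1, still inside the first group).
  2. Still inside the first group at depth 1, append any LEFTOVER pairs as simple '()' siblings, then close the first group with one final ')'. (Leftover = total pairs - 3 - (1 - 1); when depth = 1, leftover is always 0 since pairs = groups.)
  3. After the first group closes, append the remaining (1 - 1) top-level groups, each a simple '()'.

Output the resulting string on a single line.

Answer: ((())()())

Derivation:
Spec: pairs=5 depth=3 groups=1
Leftover pairs = 5 - 3 - (1-1) = 2
First group: deep chain of depth 3 + 2 sibling pairs
Remaining 0 groups: simple '()' each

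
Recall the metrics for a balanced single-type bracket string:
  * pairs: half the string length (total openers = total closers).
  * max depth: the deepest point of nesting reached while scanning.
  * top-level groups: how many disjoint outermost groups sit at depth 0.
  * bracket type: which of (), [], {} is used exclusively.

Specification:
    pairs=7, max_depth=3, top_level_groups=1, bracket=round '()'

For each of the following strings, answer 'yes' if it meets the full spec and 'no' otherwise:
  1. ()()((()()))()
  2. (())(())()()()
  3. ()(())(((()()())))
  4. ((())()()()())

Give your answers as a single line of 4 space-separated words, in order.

String 1 '()()((()()))()': depth seq [1 0 1 0 1 2 3 2 3 2 1 0 1 0]
  -> pairs=7 depth=3 groups=4 -> no
String 2 '(())(())()()()': depth seq [1 2 1 0 1 2 1 0 1 0 1 0 1 0]
  -> pairs=7 depth=2 groups=5 -> no
String 3 '()(())(((()()())))': depth seq [1 0 1 2 1 0 1 2 3 4 3 4 3 4 3 2 1 0]
  -> pairs=9 depth=4 groups=3 -> no
String 4 '((())()()()())': depth seq [1 2 3 2 1 2 1 2 1 2 1 2 1 0]
  -> pairs=7 depth=3 groups=1 -> yes

Answer: no no no yes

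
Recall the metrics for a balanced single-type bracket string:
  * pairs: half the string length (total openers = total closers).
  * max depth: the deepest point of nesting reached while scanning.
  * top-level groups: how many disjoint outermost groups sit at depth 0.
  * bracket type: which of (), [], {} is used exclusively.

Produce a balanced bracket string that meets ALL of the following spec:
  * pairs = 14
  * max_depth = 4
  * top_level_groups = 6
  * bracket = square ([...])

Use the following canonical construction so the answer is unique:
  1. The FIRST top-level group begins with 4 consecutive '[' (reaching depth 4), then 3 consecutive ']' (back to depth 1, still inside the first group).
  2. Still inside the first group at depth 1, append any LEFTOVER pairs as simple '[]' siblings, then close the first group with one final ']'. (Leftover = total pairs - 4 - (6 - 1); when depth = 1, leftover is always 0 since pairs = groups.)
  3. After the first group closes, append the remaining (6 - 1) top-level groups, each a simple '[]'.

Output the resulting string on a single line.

Answer: [[[[]]][][][][][]][][][][][]

Derivation:
Spec: pairs=14 depth=4 groups=6
Leftover pairs = 14 - 4 - (6-1) = 5
First group: deep chain of depth 4 + 5 sibling pairs
Remaining 5 groups: simple '[]' each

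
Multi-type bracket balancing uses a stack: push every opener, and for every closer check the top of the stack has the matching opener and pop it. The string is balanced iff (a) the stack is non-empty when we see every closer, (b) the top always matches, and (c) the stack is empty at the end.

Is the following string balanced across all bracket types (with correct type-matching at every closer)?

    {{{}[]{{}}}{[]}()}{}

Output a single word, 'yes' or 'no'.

pos 0: push '{'; stack = {
pos 1: push '{'; stack = {{
pos 2: push '{'; stack = {{{
pos 3: '}' matches '{'; pop; stack = {{
pos 4: push '['; stack = {{[
pos 5: ']' matches '['; pop; stack = {{
pos 6: push '{'; stack = {{{
pos 7: push '{'; stack = {{{{
pos 8: '}' matches '{'; pop; stack = {{{
pos 9: '}' matches '{'; pop; stack = {{
pos 10: '}' matches '{'; pop; stack = {
pos 11: push '{'; stack = {{
pos 12: push '['; stack = {{[
pos 13: ']' matches '['; pop; stack = {{
pos 14: '}' matches '{'; pop; stack = {
pos 15: push '('; stack = {(
pos 16: ')' matches '('; pop; stack = {
pos 17: '}' matches '{'; pop; stack = (empty)
pos 18: push '{'; stack = {
pos 19: '}' matches '{'; pop; stack = (empty)
end: stack empty → VALID
Verdict: properly nested → yes

Answer: yes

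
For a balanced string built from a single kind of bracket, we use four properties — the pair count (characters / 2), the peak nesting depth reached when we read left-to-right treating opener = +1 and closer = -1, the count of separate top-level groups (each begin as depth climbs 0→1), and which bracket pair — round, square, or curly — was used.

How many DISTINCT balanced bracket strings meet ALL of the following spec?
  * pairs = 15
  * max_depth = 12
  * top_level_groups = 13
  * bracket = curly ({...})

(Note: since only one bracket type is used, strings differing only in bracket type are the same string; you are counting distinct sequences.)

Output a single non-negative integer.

Answer: 0

Derivation:
Spec: pairs=15 depth=12 groups=13
Count(depth <= 12) = 104
Count(depth <= 11) = 104
Count(depth == 12) = 104 - 104 = 0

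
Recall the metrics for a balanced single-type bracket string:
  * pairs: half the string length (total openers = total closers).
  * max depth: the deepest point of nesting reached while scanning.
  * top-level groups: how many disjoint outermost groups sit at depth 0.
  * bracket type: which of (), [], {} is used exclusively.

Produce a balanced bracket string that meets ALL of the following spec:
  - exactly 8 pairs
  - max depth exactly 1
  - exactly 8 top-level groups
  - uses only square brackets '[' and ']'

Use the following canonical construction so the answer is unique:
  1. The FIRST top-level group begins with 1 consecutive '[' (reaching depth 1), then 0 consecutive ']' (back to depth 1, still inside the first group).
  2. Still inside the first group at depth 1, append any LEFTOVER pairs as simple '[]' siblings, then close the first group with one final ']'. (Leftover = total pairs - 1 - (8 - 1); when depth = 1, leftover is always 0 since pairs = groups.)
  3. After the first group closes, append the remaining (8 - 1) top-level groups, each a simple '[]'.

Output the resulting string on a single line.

Answer: [][][][][][][][]

Derivation:
Spec: pairs=8 depth=1 groups=8
Leftover pairs = 8 - 1 - (8-1) = 0
First group: deep chain of depth 1 + 0 sibling pairs
Remaining 7 groups: simple '[]' each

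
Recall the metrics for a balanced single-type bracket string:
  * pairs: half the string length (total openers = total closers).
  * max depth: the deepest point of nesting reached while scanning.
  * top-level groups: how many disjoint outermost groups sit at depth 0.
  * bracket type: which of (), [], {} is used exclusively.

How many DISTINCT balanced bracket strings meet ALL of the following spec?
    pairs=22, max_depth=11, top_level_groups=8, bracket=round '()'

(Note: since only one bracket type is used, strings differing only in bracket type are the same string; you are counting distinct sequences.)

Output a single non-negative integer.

Spec: pairs=22 depth=11 groups=8
Count(depth <= 11) = 843578480
Count(depth <= 10) = 843302680
Count(depth == 11) = 843578480 - 843302680 = 275800

Answer: 275800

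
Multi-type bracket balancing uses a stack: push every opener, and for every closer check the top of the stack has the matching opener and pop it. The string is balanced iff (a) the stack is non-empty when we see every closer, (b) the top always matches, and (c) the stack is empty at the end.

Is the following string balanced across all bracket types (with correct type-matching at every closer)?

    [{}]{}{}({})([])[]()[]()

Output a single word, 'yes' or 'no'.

pos 0: push '['; stack = [
pos 1: push '{'; stack = [{
pos 2: '}' matches '{'; pop; stack = [
pos 3: ']' matches '['; pop; stack = (empty)
pos 4: push '{'; stack = {
pos 5: '}' matches '{'; pop; stack = (empty)
pos 6: push '{'; stack = {
pos 7: '}' matches '{'; pop; stack = (empty)
pos 8: push '('; stack = (
pos 9: push '{'; stack = ({
pos 10: '}' matches '{'; pop; stack = (
pos 11: ')' matches '('; pop; stack = (empty)
pos 12: push '('; stack = (
pos 13: push '['; stack = ([
pos 14: ']' matches '['; pop; stack = (
pos 15: ')' matches '('; pop; stack = (empty)
pos 16: push '['; stack = [
pos 17: ']' matches '['; pop; stack = (empty)
pos 18: push '('; stack = (
pos 19: ')' matches '('; pop; stack = (empty)
pos 20: push '['; stack = [
pos 21: ']' matches '['; pop; stack = (empty)
pos 22: push '('; stack = (
pos 23: ')' matches '('; pop; stack = (empty)
end: stack empty → VALID
Verdict: properly nested → yes

Answer: yes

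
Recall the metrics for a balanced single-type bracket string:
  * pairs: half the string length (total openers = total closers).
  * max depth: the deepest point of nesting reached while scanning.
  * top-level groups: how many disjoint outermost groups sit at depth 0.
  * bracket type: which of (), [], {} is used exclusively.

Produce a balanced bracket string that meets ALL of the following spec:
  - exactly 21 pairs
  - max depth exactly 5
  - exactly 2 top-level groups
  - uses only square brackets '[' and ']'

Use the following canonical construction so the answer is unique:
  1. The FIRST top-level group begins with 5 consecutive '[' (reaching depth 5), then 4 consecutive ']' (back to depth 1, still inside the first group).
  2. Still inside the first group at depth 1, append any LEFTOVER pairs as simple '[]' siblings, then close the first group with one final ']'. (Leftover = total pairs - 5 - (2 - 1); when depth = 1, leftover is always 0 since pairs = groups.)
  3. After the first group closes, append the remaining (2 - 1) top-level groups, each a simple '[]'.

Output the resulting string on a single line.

Answer: [[[[[]]]][][][][][][][][][][][][][][][]][]

Derivation:
Spec: pairs=21 depth=5 groups=2
Leftover pairs = 21 - 5 - (2-1) = 15
First group: deep chain of depth 5 + 15 sibling pairs
Remaining 1 groups: simple '[]' each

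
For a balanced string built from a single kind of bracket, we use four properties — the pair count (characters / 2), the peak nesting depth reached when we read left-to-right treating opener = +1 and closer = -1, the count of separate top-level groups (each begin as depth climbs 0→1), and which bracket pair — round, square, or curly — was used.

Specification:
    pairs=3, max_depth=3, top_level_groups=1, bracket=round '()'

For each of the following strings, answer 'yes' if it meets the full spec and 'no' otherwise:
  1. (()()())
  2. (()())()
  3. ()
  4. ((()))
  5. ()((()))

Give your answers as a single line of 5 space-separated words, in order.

Answer: no no no yes no

Derivation:
String 1 '(()()())': depth seq [1 2 1 2 1 2 1 0]
  -> pairs=4 depth=2 groups=1 -> no
String 2 '(()())()': depth seq [1 2 1 2 1 0 1 0]
  -> pairs=4 depth=2 groups=2 -> no
String 3 '()': depth seq [1 0]
  -> pairs=1 depth=1 groups=1 -> no
String 4 '((()))': depth seq [1 2 3 2 1 0]
  -> pairs=3 depth=3 groups=1 -> yes
String 5 '()((()))': depth seq [1 0 1 2 3 2 1 0]
  -> pairs=4 depth=3 groups=2 -> no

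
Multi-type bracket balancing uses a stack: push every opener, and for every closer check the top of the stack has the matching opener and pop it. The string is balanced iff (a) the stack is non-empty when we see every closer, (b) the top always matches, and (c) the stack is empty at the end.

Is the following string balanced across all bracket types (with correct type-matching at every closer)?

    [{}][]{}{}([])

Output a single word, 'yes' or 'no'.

Answer: yes

Derivation:
pos 0: push '['; stack = [
pos 1: push '{'; stack = [{
pos 2: '}' matches '{'; pop; stack = [
pos 3: ']' matches '['; pop; stack = (empty)
pos 4: push '['; stack = [
pos 5: ']' matches '['; pop; stack = (empty)
pos 6: push '{'; stack = {
pos 7: '}' matches '{'; pop; stack = (empty)
pos 8: push '{'; stack = {
pos 9: '}' matches '{'; pop; stack = (empty)
pos 10: push '('; stack = (
pos 11: push '['; stack = ([
pos 12: ']' matches '['; pop; stack = (
pos 13: ')' matches '('; pop; stack = (empty)
end: stack empty → VALID
Verdict: properly nested → yes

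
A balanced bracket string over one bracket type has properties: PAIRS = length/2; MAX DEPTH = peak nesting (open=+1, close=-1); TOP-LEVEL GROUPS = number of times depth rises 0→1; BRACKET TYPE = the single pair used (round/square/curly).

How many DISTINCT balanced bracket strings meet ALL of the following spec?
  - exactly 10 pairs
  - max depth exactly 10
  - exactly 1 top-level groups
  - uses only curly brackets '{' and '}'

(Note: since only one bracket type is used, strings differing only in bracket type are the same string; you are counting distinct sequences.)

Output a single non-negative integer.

Answer: 1

Derivation:
Spec: pairs=10 depth=10 groups=1
Count(depth <= 10) = 4862
Count(depth <= 9) = 4861
Count(depth == 10) = 4862 - 4861 = 1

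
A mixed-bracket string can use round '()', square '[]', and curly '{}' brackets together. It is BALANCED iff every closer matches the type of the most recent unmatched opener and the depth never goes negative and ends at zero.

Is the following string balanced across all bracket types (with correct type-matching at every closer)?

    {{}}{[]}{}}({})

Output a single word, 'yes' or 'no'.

Answer: no

Derivation:
pos 0: push '{'; stack = {
pos 1: push '{'; stack = {{
pos 2: '}' matches '{'; pop; stack = {
pos 3: '}' matches '{'; pop; stack = (empty)
pos 4: push '{'; stack = {
pos 5: push '['; stack = {[
pos 6: ']' matches '['; pop; stack = {
pos 7: '}' matches '{'; pop; stack = (empty)
pos 8: push '{'; stack = {
pos 9: '}' matches '{'; pop; stack = (empty)
pos 10: saw closer '}' but stack is empty → INVALID
Verdict: unmatched closer '}' at position 10 → no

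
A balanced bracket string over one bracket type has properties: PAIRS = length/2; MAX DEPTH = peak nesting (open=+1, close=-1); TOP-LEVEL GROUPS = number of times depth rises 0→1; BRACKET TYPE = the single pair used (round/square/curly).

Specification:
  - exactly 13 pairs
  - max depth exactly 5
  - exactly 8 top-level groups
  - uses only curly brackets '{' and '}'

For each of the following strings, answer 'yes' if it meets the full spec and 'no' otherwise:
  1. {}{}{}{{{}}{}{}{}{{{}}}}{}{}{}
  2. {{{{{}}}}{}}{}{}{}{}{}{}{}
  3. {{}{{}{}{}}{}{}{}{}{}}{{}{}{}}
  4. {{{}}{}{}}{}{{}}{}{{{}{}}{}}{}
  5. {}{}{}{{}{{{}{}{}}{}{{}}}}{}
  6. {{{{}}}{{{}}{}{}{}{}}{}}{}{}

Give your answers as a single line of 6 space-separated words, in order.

Answer: no yes no no no no

Derivation:
String 1 '{}{}{}{{{}}{}{}{}{{{}}}}{}{}{}': depth seq [1 0 1 0 1 0 1 2 3 2 1 2 1 2 1 2 1 2 3 4 3 2 1 0 1 0 1 0 1 0]
  -> pairs=15 depth=4 groups=7 -> no
String 2 '{{{{{}}}}{}}{}{}{}{}{}{}{}': depth seq [1 2 3 4 5 4 3 2 1 2 1 0 1 0 1 0 1 0 1 0 1 0 1 0 1 0]
  -> pairs=13 depth=5 groups=8 -> yes
String 3 '{{}{{}{}{}}{}{}{}{}{}}{{}{}{}}': depth seq [1 2 1 2 3 2 3 2 3 2 1 2 1 2 1 2 1 2 1 2 1 0 1 2 1 2 1 2 1 0]
  -> pairs=15 depth=3 groups=2 -> no
String 4 '{{{}}{}{}}{}{{}}{}{{{}{}}{}}{}': depth seq [1 2 3 2 1 2 1 2 1 0 1 0 1 2 1 0 1 0 1 2 3 2 3 2 1 2 1 0 1 0]
  -> pairs=15 depth=3 groups=6 -> no
String 5 '{}{}{}{{}{{{}{}{}}{}{{}}}}{}': depth seq [1 0 1 0 1 0 1 2 1 2 3 4 3 4 3 4 3 2 3 2 3 4 3 2 1 0 1 0]
  -> pairs=14 depth=4 groups=5 -> no
String 6 '{{{{}}}{{{}}{}{}{}{}}{}}{}{}': depth seq [1 2 3 4 3 2 1 2 3 4 3 2 3 2 3 2 3 2 3 2 1 2 1 0 1 0 1 0]
  -> pairs=14 depth=4 groups=3 -> no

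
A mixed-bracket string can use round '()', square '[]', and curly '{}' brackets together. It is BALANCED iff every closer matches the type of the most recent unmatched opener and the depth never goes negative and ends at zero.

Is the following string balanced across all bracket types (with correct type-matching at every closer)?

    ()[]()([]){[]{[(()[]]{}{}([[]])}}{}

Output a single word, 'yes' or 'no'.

pos 0: push '('; stack = (
pos 1: ')' matches '('; pop; stack = (empty)
pos 2: push '['; stack = [
pos 3: ']' matches '['; pop; stack = (empty)
pos 4: push '('; stack = (
pos 5: ')' matches '('; pop; stack = (empty)
pos 6: push '('; stack = (
pos 7: push '['; stack = ([
pos 8: ']' matches '['; pop; stack = (
pos 9: ')' matches '('; pop; stack = (empty)
pos 10: push '{'; stack = {
pos 11: push '['; stack = {[
pos 12: ']' matches '['; pop; stack = {
pos 13: push '{'; stack = {{
pos 14: push '['; stack = {{[
pos 15: push '('; stack = {{[(
pos 16: push '('; stack = {{[((
pos 17: ')' matches '('; pop; stack = {{[(
pos 18: push '['; stack = {{[([
pos 19: ']' matches '['; pop; stack = {{[(
pos 20: saw closer ']' but top of stack is '(' (expected ')') → INVALID
Verdict: type mismatch at position 20: ']' closes '(' → no

Answer: no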